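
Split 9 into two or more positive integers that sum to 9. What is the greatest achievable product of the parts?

27

Let prod[k] be the best product for length k (with at least one cut). For each first piece i, the rest contributes max(k−i, prod[k−i]).
prod[2] = 1×max(1,0) = 1×1 = 1
prod[3] = max(1×2, 2×1) = 2
prod[4] = max(1×3, 2×2, 3×1) = 4
prod[5] = max(1×4, 2×3, 3×2, 4×1) = 6
prod[6] = max(1×6, 2×4, 3×3, 4×2, 5×1) = 9
prod[7] = max(1×9, 2×6, 3×4, 4×3, 5×2, 6×1) = 12
prod[8] = max(1×12, 2×9, 3×6, …, 6×2, 7×1) = 18
prod[9] = max(1×18, 2×12, 3×9, …, 7×2, 8×1) = 27
One optimal split: 3 + 3 + 3; product 3×3×3 = 27.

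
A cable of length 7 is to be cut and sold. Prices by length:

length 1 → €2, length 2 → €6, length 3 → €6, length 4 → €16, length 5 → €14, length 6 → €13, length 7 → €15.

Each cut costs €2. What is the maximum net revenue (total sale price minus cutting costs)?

Let r[k] be the best obtainable value from length k. For each k, try every first piece i and keep the best of price[i] + r[k−i] minus the 2 cut fee when i<k.
r[1] = 2
r[2] = max(2+2-2, 6+0) = 6
r[3] = max(2+6-2, 6+2-2, 6+0) = 6
r[4] = max(2+6-2, 6+6-2, 6+2-2, 16+0) = 16
r[5] = max(2+16-2, 6+6-2, 6+6-2, 16+2-2, 14+0) = 16
r[6] = max(2+16-2, 6+16-2, 6+6-2, 16+6-2, 14+2-2, 13+0) = 20
r[7] = max(2+20-2, 6+16-2, 6+16-2, …, 13+2-2, 15+0) = 20
One optimal plan: pieces 4 + 2 + 1 (2 cuts) → €24 − €4 = €20.

20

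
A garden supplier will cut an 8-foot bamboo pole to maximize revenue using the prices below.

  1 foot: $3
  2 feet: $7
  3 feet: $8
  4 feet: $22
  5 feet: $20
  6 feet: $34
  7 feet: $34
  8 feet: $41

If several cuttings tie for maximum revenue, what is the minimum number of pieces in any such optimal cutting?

2

Let r[k] be the best obtainable value from length k. For each k, try every first piece i and keep the best of price[i] + r[k−i].
r[1] = 3
r[2] = 7
r[3] = 10  (first piece 1, then r[2]=7)
r[4] = 22
r[5] = 25  (first piece 1, then r[4]=22)
r[6] = 34
r[7] = 37  (first piece 1, then r[6]=34)
r[8] = 44  (first piece 4, then r[4]=22)
Maximum revenue is $44.
Now minimize piece count subject to staying optimal: for each k, pieces[k] = 1 + min over i with p[i]+r[k−i]=r[k] of pieces[k−i].
pieces[5] = 2
pieces[6] = 1
pieces[7] = 2
pieces[8] = 2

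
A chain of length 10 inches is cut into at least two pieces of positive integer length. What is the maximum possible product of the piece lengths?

36

Let prod[k] be the best product for length k (with at least one cut). For each first piece i, the rest contributes max(k−i, prod[k−i]).
prod[2] = 1*max(1,0) = 1*1 = 1
prod[3] = max(1*2, 2*1) = 2
prod[4] = max(1*3, 2*2, 3*1) = 4
prod[5] = max(1*4, 2*3, 3*2, 4*1) = 6
prod[6] = max(1*6, 2*4, 3*3, 4*2, 5*1) = 9
prod[7] = max(1*9, 2*6, 3*4, 4*3, 5*2, 6*1) = 12
prod[8] = max(1*12, 2*9, 3*6, …, 6*2, 7*1) = 18
prod[9] = max(1*18, 2*12, 3*9, …, 7*2, 8*1) = 27
prod[10] = max(1*27, 2*18, 3*12, …, 8*2, 9*1) = 36
One optimal split: 3 + 3 + 2 + 2; product 3*3*2*2 = 36.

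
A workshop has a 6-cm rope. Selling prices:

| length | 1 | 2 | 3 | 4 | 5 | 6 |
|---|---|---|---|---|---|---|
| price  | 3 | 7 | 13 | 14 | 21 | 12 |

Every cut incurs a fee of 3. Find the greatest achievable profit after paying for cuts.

Build v[k] bottom-up: v[k] = max over allowed piece i of (p[i] + v[k−i]) − 3 per cut.
v[1] = 3
v[2] = max(3+3-3, 7+0) = 7
v[3] = max(3+7-3, 7+3-3, 13+0) = 13
v[4] = max(3+13-3, 7+7-3, 13+3-3, 14+0) = 14
v[5] = max(3+14-3, 7+13-3, 13+7-3, 14+3-3, 21+0) = 21
v[6] = max(3+21-3, 7+14-3, 13+13-3, 14+7-3, 21+3-3, 12+0) = 23
One optimal plan: pieces 3 + 3 (1 cut) → 26 − 3 = 23.

23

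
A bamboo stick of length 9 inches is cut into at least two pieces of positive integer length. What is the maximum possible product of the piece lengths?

27

Let P[k] be the best product for length k (with at least one cut). For each first piece i, the rest contributes max(k−i, P[k−i]).
P[2] = 1·max(1,0) = 1·1 = 1
P[3] = 1·max(2,1) = 1·2 = 2
P[4] = 2·max(2,1) = 2·2 = 4
P[5] = 2·max(3,2) = 2·3 = 6
P[6] = 3·max(3,2) = 3·3 = 9
P[7] = 2·max(5,6) = 2·6 = 12
P[8] = 2·max(6,9) = 2·9 = 18
P[9] = 3·max(6,9) = 3·9 = 27
One optimal split: 3 + 3 + 3; product 3·3·3 = 27.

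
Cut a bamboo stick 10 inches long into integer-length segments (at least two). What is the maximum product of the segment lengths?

36

Fill P[k] for k=2..10: at each k try every first piece i and multiply by the better of (k−i) uncut or P[k−i].
P[2] = 1·max(1,0) = 1·1 = 1
P[3] = max(1·2, 2·1) = 2
P[4] = max(1·3, 2·2, 3·1) = 4
P[5] = max(1·4, 2·3, 3·2, 4·1) = 6
P[6] = max(1·6, 2·4, 3·3, 4·2, 5·1) = 9
P[7] = max(1·9, 2·6, 3·4, 4·3, 5·2, 6·1) = 12
P[8] = max(1·12, 2·9, 3·6, …, 6·2, 7·1) = 18
P[9] = max(1·18, 2·12, 3·9, …, 7·2, 8·1) = 27
P[10] = max(1·27, 2·18, 3·12, …, 8·2, 9·1) = 36
One optimal split: 3 + 3 + 2 + 2; product 3·3·2·2 = 36.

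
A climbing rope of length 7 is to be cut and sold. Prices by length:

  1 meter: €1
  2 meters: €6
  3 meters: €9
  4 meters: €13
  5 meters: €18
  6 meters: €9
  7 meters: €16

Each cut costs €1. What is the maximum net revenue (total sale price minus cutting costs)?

Consider every possible first cut. v[k] is the best of p[i]+v[k−i] over all sellable i≤k, charging 1 whenever i<k.
v[1] = 1
v[2] = 6
v[3] = 9
v[4] = 13
v[5] = 18
v[6] = 18  (first piece 1, then v[5]=18)
v[7] = 23  (first piece 2, then v[5]=18)
One optimal plan: pieces 5 + 2 (1 cut) → €24 − €1 = €23.

23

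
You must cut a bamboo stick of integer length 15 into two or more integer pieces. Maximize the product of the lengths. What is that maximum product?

243

Fill g[k] for k=2..15: at each k try every first piece i and multiply by the better of (k−i) uncut or g[k−i].
g[2] = 1*max(1,0) = 1*1 = 1
g[3] = 1*max(2,1) = 1*2 = 2
g[4] = 2*max(2,1) = 2*2 = 4
g[5] = 2*max(3,2) = 2*3 = 6
g[6] = 3*max(3,2) = 3*3 = 9
g[7] = 2*max(5,6) = 2*6 = 12
g[8] = 2*max(6,9) = 2*9 = 18
g[9] = 3*max(6,9) = 3*9 = 27
g[10] = 2*max(8,18) = 2*18 = 36
g[11] = 2*max(9,27) = 2*27 = 54
g[12] = 3*max(9,27) = 3*27 = 81
g[13] = 2*max(11,54) = 2*54 = 108
g[14] = 2*max(12,81) = 2*81 = 162
g[15] = 3*max(12,81) = 3*81 = 243
One optimal split: 3 + 3 + 3 + 3 + 3; product 3*3*3*3*3 = 243.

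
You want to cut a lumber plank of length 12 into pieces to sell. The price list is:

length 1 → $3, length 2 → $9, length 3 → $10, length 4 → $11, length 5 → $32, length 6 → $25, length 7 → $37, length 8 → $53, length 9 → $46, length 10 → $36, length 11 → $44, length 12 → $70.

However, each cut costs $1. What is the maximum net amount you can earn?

71

Build v[k] bottom-up: v[k] = max over allowed piece i of (p[i] + v[k−i]) − 1 per cut.
v[1] = 3
v[2] = max(3+3-1, 9+0) = 9
v[3] = max(3+9-1, 9+3-1, 10+0) = 11
v[4] = max(3+11-1, 9+9-1, 10+3-1, 11+0) = 17
v[5] = max(3+17-1, 9+11-1, 10+9-1, 11+3-1, 32+0) = 32
v[6] = max(3+32-1, 9+17-1, 10+11-1, 11+9-1, 32+3-1, 25+0) = 34
v[7] = max(3+34-1, 9+32-1, 10+17-1, …, 25+3-1, 37+0) = 40
v[8] = max(3+40-1, 9+34-1, 10+32-1, …, 37+3-1, 53+0) = 53
v[9] = max(3+53-1, 9+40-1, 10+34-1, …, 53+3-1, 46+0) = 55
v[10] = max(3+55-1, 9+53-1, 10+40-1, …, 46+3-1, 36+0) = 63
v[11] = max(3+63-1, 9+55-1, 10+53-1, …, 36+3-1, 44+0) = 65
v[12] = max(3+65-1, 9+63-1, 10+55-1, …, 44+3-1, 70+0) = 71
One optimal plan: pieces 5 + 5 + 2 (2 cuts) → $73 − $2 = $71.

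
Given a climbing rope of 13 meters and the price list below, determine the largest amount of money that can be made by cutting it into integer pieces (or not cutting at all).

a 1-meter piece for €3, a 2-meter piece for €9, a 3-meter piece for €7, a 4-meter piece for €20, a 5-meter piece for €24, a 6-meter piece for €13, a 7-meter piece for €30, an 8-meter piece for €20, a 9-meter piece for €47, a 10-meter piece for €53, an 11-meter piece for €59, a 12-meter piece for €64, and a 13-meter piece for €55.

Let r[k] be the best obtainable value from length k. For each k, try every first piece i and keep the best of price[i] + r[k−i].
r[1] = 3
r[2] = 9
r[3] = 12  (first piece 1, then r[2]=9)
r[4] = 20
r[5] = 24
r[6] = 29  (first piece 2, then r[4]=20)
r[7] = 33  (first piece 2, then r[5]=24)
r[8] = 40  (first piece 4, then r[4]=20)
r[9] = 47
r[10] = 53
r[11] = 59
r[12] = 64
r[13] = 68  (first piece 2, then r[11]=59)
One optimal cutting: 11 + 2 → €59 + €9 = €68.

68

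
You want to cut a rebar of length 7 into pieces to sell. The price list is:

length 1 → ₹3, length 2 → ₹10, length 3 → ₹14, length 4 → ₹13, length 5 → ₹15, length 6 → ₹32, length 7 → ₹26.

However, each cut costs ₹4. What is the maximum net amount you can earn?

31

Consider every possible first cut. r[k] is the best of p[i]+r[k−i] over all sellable i≤k, charging 4 whenever i<k.
r[1] = 3
r[2] = 10
r[3] = 14
r[4] = 16  (first piece 2, then r[2]=10)
r[5] = 20  (first piece 2, then r[3]=14)
r[6] = 32
r[7] = 31  (first piece 1, then r[6]=32)
One optimal plan: pieces 6 + 1 (1 cut) → ₹35 − ₹4 = ₹31.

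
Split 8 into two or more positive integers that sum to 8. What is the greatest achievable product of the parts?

Let g[k] be the best product for length k (with at least one cut). For each first piece i, the rest contributes max(k−i, g[k−i]).
g[2] = 1*max(1,0) = 1*1 = 1
g[3] = 1*max(2,1) = 1*2 = 2
g[4] = 2*max(2,1) = 2*2 = 4
g[5] = 2*max(3,2) = 2*3 = 6
g[6] = 3*max(3,2) = 3*3 = 9
g[7] = 2*max(5,6) = 2*6 = 12
g[8] = 2*max(6,9) = 2*9 = 18
One optimal split: 3 + 3 + 2; product 3*3*2 = 18.

18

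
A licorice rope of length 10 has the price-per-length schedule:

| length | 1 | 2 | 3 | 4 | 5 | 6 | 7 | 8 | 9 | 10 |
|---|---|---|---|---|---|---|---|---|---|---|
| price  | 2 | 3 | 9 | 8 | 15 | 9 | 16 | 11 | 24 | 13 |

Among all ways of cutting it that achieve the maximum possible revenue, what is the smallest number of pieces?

Let r[k] be the best obtainable value from length k. For each k, try every first piece i and keep the best of price[i] + r[k−i].
r[1] = 2
r[2] = 4  (first piece 1, then r[1]=2)
r[3] = 9
r[4] = 11  (first piece 1, then r[3]=9)
r[5] = 15
r[6] = 18  (first piece 3, then r[3]=9)
r[7] = 20  (first piece 1, then r[6]=18)
r[8] = 24  (first piece 3, then r[5]=15)
r[9] = 27  (first piece 3, then r[6]=18)
r[10] = 30  (first piece 5, then r[5]=15)
Maximum revenue is ¢30.
Now minimize piece count subject to staying optimal: for each k, pieces[k] = 1 + min over i with p[i]+r[k−i]=r[k] of pieces[k−i].
pieces[7] = 3
pieces[8] = 2
pieces[9] = 3
pieces[10] = 2

2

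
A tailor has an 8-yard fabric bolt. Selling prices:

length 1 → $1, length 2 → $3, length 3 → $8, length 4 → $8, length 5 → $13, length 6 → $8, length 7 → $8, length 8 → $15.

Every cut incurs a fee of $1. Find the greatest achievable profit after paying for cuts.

Let net[k] be the best obtainable value from length k. For each k, try every first piece i and keep the best of price[i] + net[k−i] minus the 1 cut fee when i<k.
net[1] = 1
net[2] = 3
net[3] = 8
net[4] = 8  (first piece 1, then net[3]=8)
net[5] = 13
net[6] = 15  (first piece 3, then net[3]=8)
net[7] = 15  (first piece 1, then net[6]=15)
net[8] = 20  (first piece 3, then net[5]=13)
One optimal plan: pieces 5 + 3 (1 cut) → $21 − $1 = $20.

20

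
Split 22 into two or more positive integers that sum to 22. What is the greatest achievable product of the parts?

Fill P[k] for k=2..22: at each k try every first piece i and multiply by the better of (k−i) uncut or P[k−i].
P[2] = 1*max(1,0) = 1*1 = 1
P[3] = 1*max(2,1) = 1*2 = 2
P[4] = 2*max(2,1) = 2*2 = 4
P[5] = 2*max(3,2) = 2*3 = 6
P[6] = 3*max(3,2) = 3*3 = 9
P[7] = 2*max(5,6) = 2*6 = 12
P[8] = 2*max(6,9) = 2*9 = 18
P[9] = 3*max(6,9) = 3*9 = 27
P[10] = 2*max(8,18) = 2*18 = 36
P[11] = 2*max(9,27) = 2*27 = 54
P[12] = 3*max(9,27) = 3*27 = 81
P[13] = 2*max(11,54) = 2*54 = 108
P[14] = 2*max(12,81) = 2*81 = 162
P[15] = 3*max(12,81) = 3*81 = 243
P[16] = 2*max(14,162) = 2*162 = 324
P[17] = 2*max(15,243) = 2*243 = 486
P[18] = 3*max(15,243) = 3*243 = 729
P[19] = 2*max(17,486) = 2*486 = 972
P[20] = 2*max(18,729) = 2*729 = 1458
P[21] = 3*max(18,729) = 3*729 = 2187
P[22] = 2*max(20,1458) = 2*1458 = 2916
One optimal split: 3 + 3 + 3 + 3 + 3 + 3 + 2 + 2; product 3*3*3*3*3*3*2*2 = 2916.

2916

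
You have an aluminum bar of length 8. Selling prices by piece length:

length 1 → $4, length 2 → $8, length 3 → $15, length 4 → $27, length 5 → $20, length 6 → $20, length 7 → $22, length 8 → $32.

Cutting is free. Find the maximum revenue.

Consider every possible first cut. R[k] is the best of p[i]+R[k−i] over all sellable i≤k.
R[1] = 4
R[2] = 8  (first piece 1, then R[1]=4)
R[3] = 15
R[4] = 27
R[5] = 31  (first piece 1, then R[4]=27)
R[6] = 35  (first piece 1, then R[5]=31)
R[7] = 42  (first piece 3, then R[4]=27)
R[8] = 54  (first piece 4, then R[4]=27)
One optimal cutting: 4 + 4 → $27 + $27 = $54.

54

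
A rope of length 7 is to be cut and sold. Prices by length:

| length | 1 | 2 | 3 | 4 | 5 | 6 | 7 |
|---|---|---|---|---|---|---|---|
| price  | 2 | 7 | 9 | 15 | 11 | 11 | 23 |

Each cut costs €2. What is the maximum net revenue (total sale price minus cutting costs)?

Consider every possible first cut. r[k] is the best of p[i]+r[k−i] over all sellable i≤k, charging 2 whenever i<k.
r[1] = 2
r[2] = max(2+2-2, 7+0) = 7
r[3] = max(2+7-2, 7+2-2, 9+0) = 9
r[4] = max(2+9-2, 7+7-2, 9+2-2, 15+0) = 15
r[5] = max(2+15-2, 7+9-2, 9+7-2, 15+2-2, 11+0) = 15
r[6] = max(2+15-2, 7+15-2, 9+9-2, 15+7-2, 11+2-2, 11+0) = 20
r[7] = max(2+20-2, 7+15-2, 9+15-2, …, 11+2-2, 23+0) = 23
Best is to make no cuts and sell whole for €23.

23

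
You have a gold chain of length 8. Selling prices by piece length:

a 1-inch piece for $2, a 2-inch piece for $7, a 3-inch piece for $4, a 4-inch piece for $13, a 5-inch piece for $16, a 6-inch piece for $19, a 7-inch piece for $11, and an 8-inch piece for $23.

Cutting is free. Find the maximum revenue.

28

Consider every possible first cut. v[k] is the best of p[i]+v[k−i] over all sellable i≤k.
v[1] = 2
v[2] = 7
v[3] = 9  (first piece 1, then v[2]=7)
v[4] = 14  (first piece 2, then v[2]=7)
v[5] = 16  (first piece 1, then v[4]=14)
v[6] = 21  (first piece 2, then v[4]=14)
v[7] = 23  (first piece 1, then v[6]=21)
v[8] = 28  (first piece 2, then v[6]=21)
One optimal cutting: 2 + 2 + 2 + 2 → $7 + $7 + $7 + $7 = $28.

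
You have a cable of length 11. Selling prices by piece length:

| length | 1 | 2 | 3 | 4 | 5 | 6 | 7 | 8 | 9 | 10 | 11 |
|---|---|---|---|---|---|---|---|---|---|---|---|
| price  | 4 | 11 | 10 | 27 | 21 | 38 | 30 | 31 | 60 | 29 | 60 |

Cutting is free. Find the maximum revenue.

Consider every possible first cut. v[k] is the best of p[i]+v[k−i] over all sellable i≤k.
v[1] = 4
v[2] = 11
v[3] = 15  (first piece 1, then v[2]=11)
v[4] = 27
v[5] = 31  (first piece 1, then v[4]=27)
v[6] = 38  (first piece 2, then v[4]=27)
v[7] = 42  (first piece 1, then v[6]=38)
v[8] = 54  (first piece 4, then v[4]=27)
v[9] = 60
v[10] = 65  (first piece 2, then v[8]=54)
v[11] = 71  (first piece 2, then v[9]=60)
One optimal cutting: 9 + 2 → 60 + 11 = 71.

71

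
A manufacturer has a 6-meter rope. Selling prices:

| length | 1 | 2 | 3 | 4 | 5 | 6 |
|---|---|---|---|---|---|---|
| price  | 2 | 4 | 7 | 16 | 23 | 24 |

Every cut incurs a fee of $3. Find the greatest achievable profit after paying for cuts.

Build net[k] bottom-up: net[k] = max over allowed piece i of (p[i] + net[k−i]) − 3 per cut.
net[1] = 2
net[2] = 4
net[3] = 7
net[4] = 16
net[5] = 23
net[6] = 24
Best is to make no cuts and sell whole for $24.

24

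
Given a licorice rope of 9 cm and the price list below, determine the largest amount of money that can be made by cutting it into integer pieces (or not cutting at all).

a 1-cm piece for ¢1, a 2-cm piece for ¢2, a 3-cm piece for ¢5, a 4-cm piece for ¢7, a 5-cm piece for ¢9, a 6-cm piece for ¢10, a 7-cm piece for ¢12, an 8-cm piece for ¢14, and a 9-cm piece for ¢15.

16

Let R[k] be the best obtainable value from length k. For each k, try every first piece i and keep the best of price[i] + R[k−i].
R[1] = 1
R[2] = 2  (first piece 1, then R[1]=1)
R[3] = 5
R[4] = 7
R[5] = 9
R[6] = 10  (first piece 1, then R[5]=9)
R[7] = 12  (first piece 3, then R[4]=7)
R[8] = 14  (first piece 3, then R[5]=9)
R[9] = 16  (first piece 4, then R[5]=9)
One optimal cutting: 5 + 4 → ¢9 + ¢7 = ¢16.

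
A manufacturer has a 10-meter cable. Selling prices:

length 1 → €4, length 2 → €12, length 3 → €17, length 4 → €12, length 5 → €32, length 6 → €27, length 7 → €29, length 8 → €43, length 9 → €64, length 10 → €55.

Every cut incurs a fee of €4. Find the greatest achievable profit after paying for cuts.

Let r[k] be the best obtainable value from length k. For each k, try every first piece i and keep the best of price[i] + r[k−i] minus the 4 cut fee when i<k.
r[1] = 4
r[2] = 12
r[3] = 17
r[4] = 20  (first piece 2, then r[2]=12)
r[5] = 32
r[6] = 32  (first piece 1, then r[5]=32)
r[7] = 40  (first piece 2, then r[5]=32)
r[8] = 45  (first piece 3, then r[5]=32)
r[9] = 64
r[10] = 64  (first piece 1, then r[9]=64)
One optimal plan: pieces 9 + 1 (1 cut) → €68 − €4 = €64.

64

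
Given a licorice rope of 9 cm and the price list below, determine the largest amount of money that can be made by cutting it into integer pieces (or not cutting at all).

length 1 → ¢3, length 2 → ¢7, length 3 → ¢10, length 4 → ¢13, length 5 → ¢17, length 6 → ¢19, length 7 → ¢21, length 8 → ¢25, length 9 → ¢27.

Consider every possible first cut. best[k] is the best of p[i]+best[k−i] over all sellable i≤k.
best[1] = 3
best[2] = 7
best[3] = 10  (first piece 1, then best[2]=7)
best[4] = 14  (first piece 2, then best[2]=7)
best[5] = 17  (first piece 1, then best[4]=14)
best[6] = 21  (first piece 2, then best[4]=14)
best[7] = 24  (first piece 1, then best[6]=21)
best[8] = 28  (first piece 2, then best[6]=21)
best[9] = 31  (first piece 1, then best[8]=28)
One optimal cutting: 2 + 2 + 2 + 2 + 1 → ¢7 + ¢7 + ¢7 + ¢7 + ¢3 = ¢31.

31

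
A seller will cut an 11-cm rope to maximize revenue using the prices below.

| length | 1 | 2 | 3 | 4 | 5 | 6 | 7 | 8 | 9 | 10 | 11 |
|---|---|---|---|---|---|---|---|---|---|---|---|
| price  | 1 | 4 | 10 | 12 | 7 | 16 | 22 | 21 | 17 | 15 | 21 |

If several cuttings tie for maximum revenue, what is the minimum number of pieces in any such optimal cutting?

Let r[k] be the best obtainable value from length k. For each k, try every first piece i and keep the best of price[i] + r[k−i].
r[1] = 1
r[2] = max(1+1, 4+0) = 4
r[3] = max(1+4, 4+1, 10+0) = 10
r[4] = max(1+10, 4+4, 10+1, 12+0) = 12
r[5] = max(1+12, 4+10, 10+4, 12+1, 7+0) = 14
r[6] = max(1+14, 4+12, 10+10, 12+4, 7+1, 16+0) = 20
r[7] = max(1+20, 4+14, 10+12, …, 16+1, 22+0) = 22
r[8] = max(1+22, 4+20, 10+14, …, 22+1, 21+0) = 24
r[9] = max(1+24, 4+22, 10+20, …, 21+1, 17+0) = 30
r[10] = max(1+30, 4+24, 10+22, …, 17+1, 15+0) = 32
r[11] = max(1+32, 4+30, 10+24, …, 15+1, 21+0) = 34
Maximum revenue is 34.
Now minimize piece count subject to staying optimal: for each k, pieces[k] = 1 + min over i with p[i]+r[k−i]=r[k] of pieces[k−i].
pieces[8] = 2
pieces[9] = 3
pieces[10] = 2
pieces[11] = 2

2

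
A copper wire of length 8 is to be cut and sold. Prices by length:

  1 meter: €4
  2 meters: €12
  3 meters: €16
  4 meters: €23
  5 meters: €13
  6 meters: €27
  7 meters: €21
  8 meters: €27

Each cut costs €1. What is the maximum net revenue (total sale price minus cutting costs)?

Consider every possible first cut. net[k] is the best of p[i]+net[k−i] over all sellable i≤k, charging 1 whenever i<k.
net[1] = 4
net[2] = max(4+4-1, 12+0) = 12
net[3] = max(4+12-1, 12+4-1, 16+0) = 16
net[4] = max(4+16-1, 12+12-1, 16+4-1, 23+0) = 23
net[5] = max(4+23-1, 12+16-1, 16+12-1, 23+4-1, 13+0) = 27
net[6] = max(4+27-1, 12+23-1, 16+16-1, 23+12-1, 13+4-1, 27+0) = 34
net[7] = max(4+34-1, 12+27-1, 16+23-1, …, 27+4-1, 21+0) = 38
net[8] = max(4+38-1, 12+34-1, 16+27-1, …, 21+4-1, 27+0) = 45
One optimal plan: pieces 2 + 2 + 2 + 2 (3 cuts) → €48 − €3 = €45.

45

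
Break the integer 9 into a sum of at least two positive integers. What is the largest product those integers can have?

Define g[k] = max over 1≤i<k of i · max(k−i, g[k−i]); the inner max lets the remainder stay uncut if that's better.
Small cases: g[2]=1, g[3]=2, g[4]=4.
g[5] = 2*max(3,2) = 2*3 = 6
g[6] = 3*max(3,2) = 3*3 = 9
g[7] = 2*max(5,6) = 2*6 = 12
g[8] = 2*max(6,9) = 2*9 = 18
g[9] = 3*max(6,9) = 3*9 = 27
One optimal split: 3 + 3 + 3; product 3*3*3 = 27.

27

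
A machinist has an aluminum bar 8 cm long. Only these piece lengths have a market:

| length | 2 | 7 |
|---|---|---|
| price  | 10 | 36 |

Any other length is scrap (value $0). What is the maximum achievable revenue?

40

Let r[k] be the best obtainable value from length k. For each k, try every first piece i and keep the best of price[i] + r[k−i].
r[1] = 0
r[2] = 10
r[3] = 10
r[4] = 20  (first piece 2, then r[2]=10)
r[5] = 20
r[6] = 30  (first piece 2, then r[4]=20)
r[7] = max(10+20, 36+0) = 36
r[8] = max(10+30, 36+0) = 40
One optimal cutting: 2 + 2 + 2 + 2 → $40.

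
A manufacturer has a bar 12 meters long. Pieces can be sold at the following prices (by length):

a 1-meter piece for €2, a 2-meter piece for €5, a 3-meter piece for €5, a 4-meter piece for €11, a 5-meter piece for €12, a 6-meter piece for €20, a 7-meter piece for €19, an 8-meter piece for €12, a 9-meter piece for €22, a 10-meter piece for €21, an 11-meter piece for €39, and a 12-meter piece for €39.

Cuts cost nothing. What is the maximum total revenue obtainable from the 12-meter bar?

41

Build v[k] bottom-up: v[k] = max over allowed piece i of (p[i] + v[k−i]).
v[1] = 2
v[2] = 5
v[3] = 7  (first piece 1, then v[2]=5)
v[4] = 11
v[5] = 13  (first piece 1, then v[4]=11)
v[6] = 20
v[7] = 22  (first piece 1, then v[6]=20)
v[8] = 25  (first piece 2, then v[6]=20)
v[9] = 27  (first piece 1, then v[8]=25)
v[10] = 31  (first piece 4, then v[6]=20)
v[11] = 39
v[12] = 41  (first piece 1, then v[11]=39)
One optimal cutting: 11 + 1 → €39 + €2 = €41.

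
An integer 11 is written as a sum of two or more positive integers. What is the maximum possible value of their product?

54

Fill f[k] for k=2..11: at each k try every first piece i and multiply by the better of (k−i) uncut or f[k−i].
f[2] = 1×max(1,0) = 1×1 = 1
f[3] = max(1×2, 2×1) = 2
f[4] = max(1×3, 2×2, 3×1) = 4
f[5] = max(1×4, 2×3, 3×2, 4×1) = 6
f[6] = max(1×6, 2×4, 3×3, 4×2, 5×1) = 9
f[7] = max(1×9, 2×6, 3×4, 4×3, 5×2, 6×1) = 12
f[8] = max(1×12, 2×9, 3×6, …, 6×2, 7×1) = 18
f[9] = max(1×18, 2×12, 3×9, …, 7×2, 8×1) = 27
f[10] = max(1×27, 2×18, 3×12, …, 8×2, 9×1) = 36
f[11] = max(1×36, 2×27, 3×18, …, 9×2, 10×1) = 54
One optimal split: 3 + 3 + 3 + 2; product 3×3×3×2 = 54.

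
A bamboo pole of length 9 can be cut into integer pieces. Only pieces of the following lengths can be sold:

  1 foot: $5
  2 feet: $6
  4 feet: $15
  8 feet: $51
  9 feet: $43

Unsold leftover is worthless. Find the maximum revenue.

Build best[k] bottom-up: best[k] = max over allowed piece i of (p[i] + best[k−i]).
best[1] = 5
best[2] = 10  (first piece 1, then best[1]=5)
best[3] = 15  (first piece 1, then best[2]=10)
best[4] = 20  (first piece 1, then best[3]=15)
best[5] = 25  (first piece 1, then best[4]=20)
best[6] = 30  (first piece 1, then best[5]=25)
best[7] = 35  (first piece 1, then best[6]=30)
best[8] = 51
best[9] = 56  (first piece 1, then best[8]=51)
One optimal cutting: 8 + 1 → $56.

56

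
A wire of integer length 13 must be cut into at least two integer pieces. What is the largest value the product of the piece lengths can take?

108

Define f[k] = max over 1≤i<k of i · max(k−i, f[k−i]); the inner max lets the remainder stay uncut if that's better.
f[2] = 1*max(1,0) = 1*1 = 1
f[3] = 1*max(2,1) = 1*2 = 2
f[4] = 2*max(2,1) = 2*2 = 4
f[5] = 2*max(3,2) = 2*3 = 6
f[6] = 3*max(3,2) = 3*3 = 9
f[7] = 2*max(5,6) = 2*6 = 12
f[8] = 2*max(6,9) = 2*9 = 18
f[9] = 3*max(6,9) = 3*9 = 27
f[10] = 2*max(8,18) = 2*18 = 36
f[11] = 2*max(9,27) = 2*27 = 54
f[12] = 3*max(9,27) = 3*27 = 81
f[13] = 2*max(11,54) = 2*54 = 108
One optimal split: 3 + 3 + 3 + 2 + 2; product 3*3*3*2*2 = 108.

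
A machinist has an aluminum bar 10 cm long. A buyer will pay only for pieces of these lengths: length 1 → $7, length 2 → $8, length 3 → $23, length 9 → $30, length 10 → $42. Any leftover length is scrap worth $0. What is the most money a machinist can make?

76

Consider every possible first cut. f[k] is the best of p[i]+f[k−i] over all sellable i≤k.
f[1] = 7
f[2] = max(7+7, 8+0) = 14
f[3] = max(7+14, 8+7, 23+0) = 23
f[4] = max(7+23, 8+14, 23+7) = 30
f[5] = max(7+30, 8+23, 23+14) = 37
f[6] = max(7+37, 8+30, 23+23) = 46
f[7] = max(7+46, 8+37, 23+30) = 53
f[8] = max(7+53, 8+46, 23+37) = 60
f[9] = max(7+60, 8+53, 23+46, 30+0) = 69
f[10] = max(7+69, 8+60, 23+53, 30+7, 42+0) = 76
One optimal cutting: 3 + 3 + 3 + 1 → $76.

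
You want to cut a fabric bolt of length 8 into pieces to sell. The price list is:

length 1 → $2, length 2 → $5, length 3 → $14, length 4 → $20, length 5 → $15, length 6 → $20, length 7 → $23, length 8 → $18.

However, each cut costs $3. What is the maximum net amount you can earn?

37

Consider every possible first cut. v[k] is the best of p[i]+v[k−i] over all sellable i≤k, charging 3 whenever i<k.
v[1] = 2
v[2] = max(2+2-3, 5+0) = 5
v[3] = max(2+5-3, 5+2-3, 14+0) = 14
v[4] = max(2+14-3, 5+5-3, 14+2-3, 20+0) = 20
v[5] = max(2+20-3, 5+14-3, 14+5-3, 20+2-3, 15+0) = 19
v[6] = max(2+19-3, 5+20-3, 14+14-3, 20+5-3, 15+2-3, 20+0) = 25
v[7] = max(2+25-3, 5+19-3, 14+20-3, …, 20+2-3, 23+0) = 31
v[8] = max(2+31-3, 5+25-3, 14+19-3, …, 23+2-3, 18+0) = 37
One optimal plan: pieces 4 + 4 (1 cut) → $40 − $3 = $37.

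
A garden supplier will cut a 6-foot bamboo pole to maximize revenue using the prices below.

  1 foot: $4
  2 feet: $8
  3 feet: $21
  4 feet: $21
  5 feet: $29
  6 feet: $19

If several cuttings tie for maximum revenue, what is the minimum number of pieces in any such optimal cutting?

2

Consider every possible first cut. r[k] is the best of p[i]+r[k−i] over all sellable i≤k.
r[1] = 4
r[2] = max(4+4, 8+0) = 8
r[3] = max(4+8, 8+4, 21+0) = 21
r[4] = max(4+21, 8+8, 21+4, 21+0) = 25
r[5] = max(4+25, 8+21, 21+8, 21+4, 29+0) = 29
r[6] = max(4+29, 8+25, 21+21, 21+8, 29+4, 19+0) = 42
Maximum revenue is $42.
Now minimize piece count subject to staying optimal: for each k, pieces[k] = 1 + min over i with p[i]+r[k−i]=r[k] of pieces[k−i].
pieces[3] = 1
pieces[4] = 2
pieces[5] = 1
pieces[6] = 2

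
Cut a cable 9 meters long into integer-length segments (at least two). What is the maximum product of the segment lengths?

Define g[k] = max over 1≤i<k of i · max(k−i, g[k−i]); the inner max lets the remainder stay uncut if that's better.
Small cases: g[2]=1.
g[3] = max(1*2, 2*1) = 2
g[4] = max(1*3, 2*2, 3*1) = 4
g[5] = max(1*4, 2*3, 3*2, 4*1) = 6
g[6] = max(1*6, 2*4, 3*3, 4*2, 5*1) = 9
g[7] = max(1*9, 2*6, 3*4, 4*3, 5*2, 6*1) = 12
g[8] = max(1*12, 2*9, 3*6, …, 6*2, 7*1) = 18
g[9] = max(1*18, 2*12, 3*9, …, 7*2, 8*1) = 27
One optimal split: 3 + 3 + 3; product 3*3*3 = 27.

27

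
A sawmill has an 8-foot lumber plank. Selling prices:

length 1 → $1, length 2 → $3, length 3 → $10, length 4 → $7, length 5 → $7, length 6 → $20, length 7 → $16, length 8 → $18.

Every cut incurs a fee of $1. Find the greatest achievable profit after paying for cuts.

22

Build r[k] bottom-up: r[k] = max over allowed piece i of (p[i] + r[k−i]) − 1 per cut.
r[1] = 1
r[2] = max(1+1-1, 3+0) = 3
r[3] = max(1+3-1, 3+1-1, 10+0) = 10
r[4] = max(1+10-1, 3+3-1, 10+1-1, 7+0) = 10
r[5] = max(1+10-1, 3+10-1, 10+3-1, 7+1-1, 7+0) = 12
r[6] = max(1+12-1, 3+10-1, 10+10-1, 7+3-1, 7+1-1, 20+0) = 20
r[7] = max(1+20-1, 3+12-1, 10+10-1, …, 20+1-1, 16+0) = 20
r[8] = max(1+20-1, 3+20-1, 10+12-1, …, 16+1-1, 18+0) = 22
One optimal plan: pieces 6 + 2 (1 cut) → $23 − $1 = $22.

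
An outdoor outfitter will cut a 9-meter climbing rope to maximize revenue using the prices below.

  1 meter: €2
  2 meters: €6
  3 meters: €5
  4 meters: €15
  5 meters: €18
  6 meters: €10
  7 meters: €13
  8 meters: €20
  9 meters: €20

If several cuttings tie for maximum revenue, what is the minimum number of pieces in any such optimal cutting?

2

Let r[k] be the best obtainable value from length k. For each k, try every first piece i and keep the best of price[i] + r[k−i].
r[1] = 2
r[2] = max(2+2, 6+0) = 6
r[3] = max(2+6, 6+2, 5+0) = 8
r[4] = max(2+8, 6+6, 5+2, 15+0) = 15
r[5] = max(2+15, 6+8, 5+6, 15+2, 18+0) = 18
r[6] = max(2+18, 6+15, 5+8, 15+6, 18+2, 10+0) = 21
r[7] = max(2+21, 6+18, 5+15, …, 10+2, 13+0) = 24
r[8] = max(2+24, 6+21, 5+18, …, 13+2, 20+0) = 30
r[9] = max(2+30, 6+24, 5+21, …, 20+2, 20+0) = 33
Maximum revenue is €33.
Now minimize piece count subject to staying optimal: for each k, pieces[k] = 1 + min over i with p[i]+r[k−i]=r[k] of pieces[k−i].
pieces[6] = 2
pieces[7] = 2
pieces[8] = 2
pieces[9] = 2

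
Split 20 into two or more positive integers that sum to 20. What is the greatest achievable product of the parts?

1458

Define f[k] = max over 1≤i<k of i · max(k−i, f[k−i]); the inner max lets the remainder stay uncut if that's better.
f[2] = 1*max(1,0) = 1*1 = 1
f[3] = 1*max(2,1) = 1*2 = 2
f[4] = 2*max(2,1) = 2*2 = 4
f[5] = 2*max(3,2) = 2*3 = 6
f[6] = 3*max(3,2) = 3*3 = 9
f[7] = 2*max(5,6) = 2*6 = 12
f[8] = 2*max(6,9) = 2*9 = 18
f[9] = 3*max(6,9) = 3*9 = 27
f[10] = 2*max(8,18) = 2*18 = 36
f[11] = 2*max(9,27) = 2*27 = 54
f[12] = 3*max(9,27) = 3*27 = 81
f[13] = 2*max(11,54) = 2*54 = 108
f[14] = 2*max(12,81) = 2*81 = 162
f[15] = 3*max(12,81) = 3*81 = 243
f[16] = 2*max(14,162) = 2*162 = 324
f[17] = 2*max(15,243) = 2*243 = 486
f[18] = 3*max(15,243) = 3*243 = 729
f[19] = 2*max(17,486) = 2*486 = 972
f[20] = 2*max(18,729) = 2*729 = 1458
One optimal split: 3 + 3 + 3 + 3 + 3 + 3 + 2; product 3*3*3*3*3*3*2 = 1458.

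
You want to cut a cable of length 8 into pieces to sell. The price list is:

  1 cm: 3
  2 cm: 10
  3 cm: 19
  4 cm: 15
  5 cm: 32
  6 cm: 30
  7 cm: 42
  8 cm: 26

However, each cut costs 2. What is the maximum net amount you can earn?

Consider every possible first cut. v[k] is the best of p[i]+v[k−i] over all sellable i≤k, charging 2 whenever i<k.
v[1] = 3
v[2] = 10
v[3] = 19
v[4] = 20  (first piece 1, then v[3]=19)
v[5] = 32
v[6] = 36  (first piece 3, then v[3]=19)
v[7] = 42
v[8] = 49  (first piece 3, then v[5]=32)
One optimal plan: pieces 5 + 3 (1 cut) → 51 − 2 = 49.

49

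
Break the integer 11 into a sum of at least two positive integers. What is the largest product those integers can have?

54

Fill prod[k] for k=2..11: at each k try every first piece i and multiply by the better of (k−i) uncut or prod[k−i].
prod[2] = 1*max(1,0) = 1*1 = 1
prod[3] = max(1*2, 2*1) = 2
prod[4] = max(1*3, 2*2, 3*1) = 4
prod[5] = max(1*4, 2*3, 3*2, 4*1) = 6
prod[6] = max(1*6, 2*4, 3*3, 4*2, 5*1) = 9
prod[7] = max(1*9, 2*6, 3*4, 4*3, 5*2, 6*1) = 12
prod[8] = max(1*12, 2*9, 3*6, …, 6*2, 7*1) = 18
prod[9] = max(1*18, 2*12, 3*9, …, 7*2, 8*1) = 27
prod[10] = max(1*27, 2*18, 3*12, …, 8*2, 9*1) = 36
prod[11] = max(1*36, 2*27, 3*18, …, 9*2, 10*1) = 54
One optimal split: 3 + 3 + 3 + 2; product 3*3*3*2 = 54.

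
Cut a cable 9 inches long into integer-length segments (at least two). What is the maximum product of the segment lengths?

27

Define m[k] = max over 1≤i<k of i · max(k−i, m[k−i]); the inner max lets the remainder stay uncut if that's better.
m[2] = 1·max(1,0) = 1·1 = 1
m[3] = 1·max(2,1) = 1·2 = 2
m[4] = 2·max(2,1) = 2·2 = 4
m[5] = 2·max(3,2) = 2·3 = 6
m[6] = 3·max(3,2) = 3·3 = 9
m[7] = 2·max(5,6) = 2·6 = 12
m[8] = 2·max(6,9) = 2·9 = 18
m[9] = 3·max(6,9) = 3·9 = 27
One optimal split: 3 + 3 + 3; product 3·3·3 = 27.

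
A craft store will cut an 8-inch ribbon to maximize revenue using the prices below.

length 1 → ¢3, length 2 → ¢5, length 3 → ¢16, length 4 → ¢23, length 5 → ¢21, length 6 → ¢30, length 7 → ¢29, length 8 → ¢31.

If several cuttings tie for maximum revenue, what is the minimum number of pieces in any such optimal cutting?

Let r[k] be the best obtainable value from length k. For each k, try every first piece i and keep the best of price[i] + r[k−i].
r[1] = 3
r[2] = 6  (first piece 1, then r[1]=3)
r[3] = 16
r[4] = 23
r[5] = 26  (first piece 1, then r[4]=23)
r[6] = 32  (first piece 3, then r[3]=16)
r[7] = 39  (first piece 3, then r[4]=23)
r[8] = 46  (first piece 4, then r[4]=23)
Maximum revenue is ¢46.
Now minimize piece count subject to staying optimal: for each k, pieces[k] = 1 + min over i with p[i]+r[k−i]=r[k] of pieces[k−i].
pieces[5] = 2
pieces[6] = 2
pieces[7] = 2
pieces[8] = 2

2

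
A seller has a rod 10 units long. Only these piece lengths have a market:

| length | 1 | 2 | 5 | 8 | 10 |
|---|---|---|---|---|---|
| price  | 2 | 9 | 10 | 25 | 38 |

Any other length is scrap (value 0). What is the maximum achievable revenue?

45

Consider every possible first cut. f[k] is the best of p[i]+f[k−i] over all sellable i≤k.
f[1] = 2
f[2] = 9
f[3] = 11  (first piece 1, then f[2]=9)
f[4] = 18  (first piece 2, then f[2]=9)
f[5] = 20  (first piece 1, then f[4]=18)
f[6] = 27  (first piece 2, then f[4]=18)
f[7] = 29  (first piece 1, then f[6]=27)
f[8] = 36  (first piece 2, then f[6]=27)
f[9] = 38  (first piece 1, then f[8]=36)
f[10] = 45  (first piece 2, then f[8]=36)
One optimal cutting: 2 + 2 + 2 + 2 + 2 → 45.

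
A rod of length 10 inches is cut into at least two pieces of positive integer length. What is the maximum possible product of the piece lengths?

Let g[k] be the best product for length k (with at least one cut). For each first piece i, the rest contributes max(k−i, g[k−i]).
g[2] = 1×max(1,0) = 1×1 = 1
g[3] = 1×max(2,1) = 1×2 = 2
g[4] = 2×max(2,1) = 2×2 = 4
g[5] = 2×max(3,2) = 2×3 = 6
g[6] = 3×max(3,2) = 3×3 = 9
g[7] = 2×max(5,6) = 2×6 = 12
g[8] = 2×max(6,9) = 2×9 = 18
g[9] = 3×max(6,9) = 3×9 = 27
g[10] = 2×max(8,18) = 2×18 = 36
One optimal split: 3 + 3 + 2 + 2; product 3×3×2×2 = 36.

36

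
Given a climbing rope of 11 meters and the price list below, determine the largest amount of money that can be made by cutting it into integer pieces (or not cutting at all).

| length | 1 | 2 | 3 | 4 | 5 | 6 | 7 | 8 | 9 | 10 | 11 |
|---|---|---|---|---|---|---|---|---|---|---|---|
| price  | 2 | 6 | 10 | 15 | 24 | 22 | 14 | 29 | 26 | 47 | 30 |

Consider every possible first cut. R[k] is the best of p[i]+R[k−i] over all sellable i≤k.
R[1] = 2
R[2] = max(2+2, 6+0) = 6
R[3] = max(2+6, 6+2, 10+0) = 10
R[4] = max(2+10, 6+6, 10+2, 15+0) = 15
R[5] = max(2+15, 6+10, 10+6, 15+2, 24+0) = 24
R[6] = max(2+24, 6+15, 10+10, 15+6, 24+2, 22+0) = 26
R[7] = max(2+26, 6+24, 10+15, …, 22+2, 14+0) = 30
R[8] = max(2+30, 6+26, 10+24, …, 14+2, 29+0) = 34
R[9] = max(2+34, 6+30, 10+26, …, 29+2, 26+0) = 39
R[10] = max(2+39, 6+34, 10+30, …, 26+2, 47+0) = 48
R[11] = max(2+48, 6+39, 10+34, …, 47+2, 30+0) = 50
One optimal cutting: 5 + 5 + 1 → €24 + €24 + €2 = €50.

50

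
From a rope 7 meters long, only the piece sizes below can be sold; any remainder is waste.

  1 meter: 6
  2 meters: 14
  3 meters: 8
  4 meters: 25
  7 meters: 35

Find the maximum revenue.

Consider every possible first cut. r[k] is the best of p[i]+r[k−i] over all sellable i≤k.
r[1] = 6
r[2] = 14
r[3] = 20  (first piece 1, then r[2]=14)
r[4] = 28  (first piece 2, then r[2]=14)
r[5] = 34  (first piece 1, then r[4]=28)
r[6] = 42  (first piece 2, then r[4]=28)
r[7] = 48  (first piece 1, then r[6]=42)
One optimal cutting: 2 + 2 + 2 + 1 → 48.

48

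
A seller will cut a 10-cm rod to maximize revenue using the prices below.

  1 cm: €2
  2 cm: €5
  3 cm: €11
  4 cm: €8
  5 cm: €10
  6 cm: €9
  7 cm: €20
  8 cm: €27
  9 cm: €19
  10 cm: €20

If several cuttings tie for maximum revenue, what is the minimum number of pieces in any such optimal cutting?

Consider every possible first cut. r[k] is the best of p[i]+r[k−i] over all sellable i≤k.
r[1] = 2
r[2] = 5
r[3] = 11
r[4] = 13  (first piece 1, then r[3]=11)
r[5] = 16  (first piece 2, then r[3]=11)
r[6] = 22  (first piece 3, then r[3]=11)
r[7] = 24  (first piece 1, then r[6]=22)
r[8] = 27  (first piece 2, then r[6]=22)
r[9] = 33  (first piece 3, then r[6]=22)
r[10] = 35  (first piece 1, then r[9]=33)
Maximum revenue is €35.
Now minimize piece count subject to staying optimal: for each k, pieces[k] = 1 + min over i with p[i]+r[k−i]=r[k] of pieces[k−i].
pieces[7] = 3
pieces[8] = 1
pieces[9] = 3
pieces[10] = 4

4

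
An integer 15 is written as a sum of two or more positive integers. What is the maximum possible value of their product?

Define m[k] = max over 1≤i<k of i · max(k−i, m[k−i]); the inner max lets the remainder stay uncut if that's better.
m[2] = 1×max(1,0) = 1×1 = 1
m[3] = max(1×2, 2×1) = 2
m[4] = max(1×3, 2×2, 3×1) = 4
m[5] = max(1×4, 2×3, 3×2, 4×1) = 6
m[6] = max(1×6, 2×4, 3×3, 4×2, 5×1) = 9
m[7] = max(1×9, 2×6, 3×4, 4×3, 5×2, 6×1) = 12
m[8] = max(1×12, 2×9, 3×6, …, 6×2, 7×1) = 18
m[9] = max(1×18, 2×12, 3×9, …, 7×2, 8×1) = 27
m[10] = max(1×27, 2×18, 3×12, …, 8×2, 9×1) = 36
m[11] = max(1×36, 2×27, 3×18, …, 9×2, 10×1) = 54
m[12] = max(1×54, 2×36, 3×27, …, 10×2, 11×1) = 81
m[13] = max(1×81, 2×54, 3×36, …, 11×2, 12×1) = 108
m[14] = max(1×108, 2×81, 3×54, …, 12×2, 13×1) = 162
m[15] = max(1×162, 2×108, 3×81, …, 13×2, 14×1) = 243
One optimal split: 3 + 3 + 3 + 3 + 3; product 3×3×3×3×3 = 243.

243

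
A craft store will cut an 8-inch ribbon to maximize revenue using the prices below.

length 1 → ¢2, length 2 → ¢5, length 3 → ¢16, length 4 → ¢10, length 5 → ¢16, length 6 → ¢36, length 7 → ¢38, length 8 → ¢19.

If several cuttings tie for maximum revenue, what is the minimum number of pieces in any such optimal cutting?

2

Consider every possible first cut. r[k] is the best of p[i]+r[k−i] over all sellable i≤k.
r[1] = 2
r[2] = 5
r[3] = 16
r[4] = 18  (first piece 1, then r[3]=16)
r[5] = 21  (first piece 2, then r[3]=16)
r[6] = 36
r[7] = 38  (first piece 1, then r[6]=36)
r[8] = 41  (first piece 2, then r[6]=36)
Maximum revenue is ¢41.
Now minimize piece count subject to staying optimal: for each k, pieces[k] = 1 + min over i with p[i]+r[k−i]=r[k] of pieces[k−i].
pieces[5] = 2
pieces[6] = 1
pieces[7] = 1
pieces[8] = 2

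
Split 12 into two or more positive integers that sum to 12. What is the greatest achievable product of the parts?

81

Let prod[k] be the best product for length k (with at least one cut). For each first piece i, the rest contributes max(k−i, prod[k−i]).
prod[2] = 1·max(1,0) = 1·1 = 1
prod[3] = 1·max(2,1) = 1·2 = 2
prod[4] = 2·max(2,1) = 2·2 = 4
prod[5] = 2·max(3,2) = 2·3 = 6
prod[6] = 3·max(3,2) = 3·3 = 9
prod[7] = 2·max(5,6) = 2·6 = 12
prod[8] = 2·max(6,9) = 2·9 = 18
prod[9] = 3·max(6,9) = 3·9 = 27
prod[10] = 2·max(8,18) = 2·18 = 36
prod[11] = 2·max(9,27) = 2·27 = 54
prod[12] = 3·max(9,27) = 3·27 = 81
One optimal split: 3 + 3 + 3 + 3; product 3·3·3·3 = 81.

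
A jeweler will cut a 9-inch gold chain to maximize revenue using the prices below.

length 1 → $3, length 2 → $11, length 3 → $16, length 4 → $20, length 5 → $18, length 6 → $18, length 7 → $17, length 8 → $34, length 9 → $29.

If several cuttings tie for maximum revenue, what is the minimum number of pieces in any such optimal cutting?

4

Build r[k] bottom-up: r[k] = max over allowed piece i of (p[i] + r[k−i]).
r[1] = 3
r[2] = 11
r[3] = 16
r[4] = 22  (first piece 2, then r[2]=11)
r[5] = 27  (first piece 2, then r[3]=16)
r[6] = 33  (first piece 2, then r[4]=22)
r[7] = 38  (first piece 2, then r[5]=27)
r[8] = 44  (first piece 2, then r[6]=33)
r[9] = 49  (first piece 2, then r[7]=38)
Maximum revenue is $49.
Now minimize piece count subject to staying optimal: for each k, pieces[k] = 1 + min over i with p[i]+r[k−i]=r[k] of pieces[k−i].
pieces[6] = 3
pieces[7] = 3
pieces[8] = 4
pieces[9] = 4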